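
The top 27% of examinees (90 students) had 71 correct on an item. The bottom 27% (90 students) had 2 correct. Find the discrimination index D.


p_upper = 71/90 = 0.7889
p_lower = 2/90 = 0.0222
D = 0.7889 - 0.0222 = 0.7667

0.7667


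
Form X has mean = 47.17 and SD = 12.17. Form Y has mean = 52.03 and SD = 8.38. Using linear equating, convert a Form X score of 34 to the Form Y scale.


slope = SD_Y / SD_X = 8.38 / 12.17 ~ 0.6886
intercept = mean_Y - slope * mean_X = 52.03 - (8.38 / 12.17) * 47.17 ~ 19.5498
Y = slope * X + intercept. To avoid rounding drift from the rounded slope/intercept, evaluate the equivalent form Y = mean_Y + SD_Y * (X - mean_X) / SD_X at full precision:
Y = 52.03 + 8.38 * (34 - 47.17) / 12.17
Y = 52.03 - 8.38 * 13.17 / 12.17
Y = 52.03 - 110.3646 / 12.17
Y = 52.03 - 9.0686
Y = 42.9614

42.9614


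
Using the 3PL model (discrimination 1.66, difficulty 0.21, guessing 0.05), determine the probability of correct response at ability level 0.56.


logit = 1.66*(0.56 - 0.21) = 0.581
P* = 1/(1 + exp(-0.581)) = 0.6413
P = 0.05 + (1 - 0.05) * 0.6413
P = 0.6592

0.6592


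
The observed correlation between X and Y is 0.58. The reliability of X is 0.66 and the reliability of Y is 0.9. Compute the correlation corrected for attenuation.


r_corrected = rxy / sqrt(rxx * ryy)
= 0.58 / sqrt(0.66 * 0.9)
= 0.58 / sqrt(0.594)
= 0.58 / 0.770714
r_corrected = 0.7525

0.7525


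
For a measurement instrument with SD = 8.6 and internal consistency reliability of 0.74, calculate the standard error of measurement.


SEM = SD * sqrt(1 - rxx)
SEM = 8.6 * sqrt(1 - 0.74)
SEM = 8.6 * sqrt(0.26) = 8.6 * 0.509902
SEM = 4.3852

4.3852


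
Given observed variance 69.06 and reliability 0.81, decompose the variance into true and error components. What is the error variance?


var_true = rxx * var_obs = 0.81 * 69.06 = 55.9386
var_error = var_obs - var_true
var_error = 69.06 - 55.9386
var_error = 13.1214

13.1214


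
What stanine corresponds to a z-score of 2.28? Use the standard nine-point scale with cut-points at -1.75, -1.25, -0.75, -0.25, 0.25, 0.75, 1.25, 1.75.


Stanine boundaries: [-1.75, -1.25, -0.75, -0.25, 0.25, 0.75, 1.25, 1.75]
z = 2.28
Check each boundary:
  z >= -1.75 -> could be stanine 2
  z >= -1.25 -> could be stanine 3
  z >= -0.75 -> could be stanine 4
  z >= -0.25 -> could be stanine 5
  z >= 0.25 -> could be stanine 6
  z >= 0.75 -> could be stanine 7
  z >= 1.25 -> could be stanine 8
  z >= 1.75 -> could be stanine 9
Highest qualifying boundary gives stanine = 9

9


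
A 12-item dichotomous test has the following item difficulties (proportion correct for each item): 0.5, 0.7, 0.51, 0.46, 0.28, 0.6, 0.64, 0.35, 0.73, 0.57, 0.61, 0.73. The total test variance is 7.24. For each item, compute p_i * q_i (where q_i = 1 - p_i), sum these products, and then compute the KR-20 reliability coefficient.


For each item, compute p_i * q_i:
  Item 1: 0.5 * 0.5 = 0.25
  Item 2: 0.7 * 0.3 = 0.21
  Item 3: 0.51 * 0.49 = 0.2499
  Item 4: 0.46 * 0.54 = 0.2484
  Item 5: 0.28 * 0.72 = 0.2016
  Item 6: 0.6 * 0.4 = 0.24
  Item 7: 0.64 * 0.36 = 0.2304
  Item 8: 0.35 * 0.65 = 0.2275
  Item 9: 0.73 * 0.27 = 0.1971
  Item 10: 0.57 * 0.43 = 0.2451
  Item 11: 0.61 * 0.39 = 0.2379
  Item 12: 0.73 * 0.27 = 0.1971
Sum(p_i * q_i) = 0.25 + 0.21 + 0.2499 + 0.2484 + 0.2016 + 0.24 + 0.2304 + 0.2275 + 0.1971 + 0.2451 + 0.2379 + 0.1971 = 2.735
KR-20 = (k/(k-1)) * (1 - Sum(p_i*q_i) / Var_total)
= (12/11) * (1 - 2.735/7.24)
= 1.0909 * 0.6222
KR-20 = 0.6788

0.6788


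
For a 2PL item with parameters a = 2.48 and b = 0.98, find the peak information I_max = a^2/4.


For 2PL, max info at theta = b = 0.98
I_max = a^2 / 4 = 2.48^2 / 4
= 6.1504 / 4
I_max = 1.5376

1.5376


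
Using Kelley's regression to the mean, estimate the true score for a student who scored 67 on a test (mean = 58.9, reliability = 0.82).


T_est = rxx * X + (1 - rxx) * mean
T_est = 0.82 * 67 + 0.18 * 58.9
T_est = 54.94 + 10.602
T_est = 65.542

65.542


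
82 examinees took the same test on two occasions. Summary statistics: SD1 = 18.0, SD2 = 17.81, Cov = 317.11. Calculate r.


r = cov(X,Y) / (SD_X * SD_Y)
r = 317.11 / (18.0 * 17.81)
r = 317.11 / 320.58
r = 0.9892

0.9892


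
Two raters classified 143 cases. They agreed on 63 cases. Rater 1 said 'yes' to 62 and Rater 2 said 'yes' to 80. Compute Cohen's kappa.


P_o = 63/143 = 0.440559
P_e = (62*80 + 81*63) / 20449 = 0.492102
kappa = (P_o - P_e) / (1 - P_e)
kappa = (0.440559 - 0.492102) / (1 - 0.492102)
kappa = -0.1015

-0.1015


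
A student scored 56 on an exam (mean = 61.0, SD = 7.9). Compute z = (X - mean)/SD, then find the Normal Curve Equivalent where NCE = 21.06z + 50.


z = (X - mean) / SD = (56 - 61.0) / 7.9
z = -5.0 / 7.9
z = -0.6329
NCE = NCE = 21.06z + 50
Carry z at full precision (z = -5.0 / 7.9) into the conversion:
NCE = 21.06 * (-5.0 / 7.9) + 50 = -105.3 / 7.9 + 50
NCE = -13.3291 + 50
NCE = 36.6709

36.6709


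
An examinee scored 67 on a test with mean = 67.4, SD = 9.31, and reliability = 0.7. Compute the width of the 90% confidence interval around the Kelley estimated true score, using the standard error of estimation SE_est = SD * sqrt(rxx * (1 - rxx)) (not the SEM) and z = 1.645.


True score estimate = 0.7*67 + 0.3*67.4 = 67.12
SE_est = SD * sqrt(rxx * (1 - rxx)) = 9.31 * sqrt(0.7 * 0.3) = 9.31 * sqrt(0.21) = 4.266378
CI = T_est +/- z * SE_est, so width = 2 * z * SE_est = 2 * 1.645 * 4.266378
Width = 14.0364

14.0364


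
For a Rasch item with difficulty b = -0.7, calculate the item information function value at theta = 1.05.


P = 1/(1+exp(-(1.05--0.7))) = 0.852
I = P*(1-P) = 0.852 * 0.148
I = 0.1261

0.1261


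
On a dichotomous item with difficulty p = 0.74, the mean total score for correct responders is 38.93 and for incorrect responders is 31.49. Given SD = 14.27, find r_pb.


q = 1 - p = 0.26
rpb = ((M1 - M0) / SD) * sqrt(p * q)
rpb = ((38.93 - 31.49) / 14.27) * sqrt(0.74 * 0.26)
rpb = 0.2287

0.2287


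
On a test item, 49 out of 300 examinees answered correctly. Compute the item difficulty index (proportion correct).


Item difficulty p = number correct / total examinees
p = 49 / 300
p = 0.1633

0.1633


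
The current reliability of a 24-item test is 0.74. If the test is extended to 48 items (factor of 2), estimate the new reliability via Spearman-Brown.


r_new = (n * rxx) / (1 + (n-1) * rxx)
r_new = (2 * 0.74) / (1 + 1 * 0.74)
r_new = 1.48 / 1.74
r_new = 0.8506

0.8506


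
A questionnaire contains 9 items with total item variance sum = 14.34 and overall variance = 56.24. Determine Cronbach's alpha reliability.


alpha = (k/(k-1)) * (1 - sum(si^2)/s_total^2)
= (9/8) * (1 - 14.34/56.24)
alpha = 0.8381

0.8381


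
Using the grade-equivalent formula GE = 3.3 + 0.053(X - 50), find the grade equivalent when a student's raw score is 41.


raw - median = 41 - 50 = -9
slope * diff = 0.053 * -9 = -0.477
GE = 3.3 + -0.477
GE = 2.823

2.823


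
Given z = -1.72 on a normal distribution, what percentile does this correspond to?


CDF(z) = 0.5 * (1 + erf(z/sqrt(2)))
erf(-1.2162) = -0.9146
CDF = 0.0427
Percentile rank = 0.0427 * 100 = 4.27

4.27


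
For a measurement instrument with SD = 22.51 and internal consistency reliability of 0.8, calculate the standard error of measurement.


SEM = SD * sqrt(1 - rxx)
SEM = 22.51 * sqrt(1 - 0.8)
SEM = 22.51 * sqrt(0.2) = 22.51 * 0.447214
SEM = 10.0668

10.0668


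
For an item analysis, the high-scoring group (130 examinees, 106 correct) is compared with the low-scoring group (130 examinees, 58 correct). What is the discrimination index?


p_upper = 106/130 = 0.8154
p_lower = 58/130 = 0.4462
D = 0.8154 - 0.4462 = 0.3692

0.3692


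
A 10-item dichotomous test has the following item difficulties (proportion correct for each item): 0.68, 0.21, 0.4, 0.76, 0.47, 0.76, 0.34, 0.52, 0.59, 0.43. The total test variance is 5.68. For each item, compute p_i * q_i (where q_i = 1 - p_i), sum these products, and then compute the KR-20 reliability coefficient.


For each item, compute p_i * q_i:
  Item 1: 0.68 * 0.32 = 0.2176
  Item 2: 0.21 * 0.79 = 0.1659
  Item 3: 0.4 * 0.6 = 0.24
  Item 4: 0.76 * 0.24 = 0.1824
  Item 5: 0.47 * 0.53 = 0.2491
  Item 6: 0.76 * 0.24 = 0.1824
  Item 7: 0.34 * 0.66 = 0.2244
  Item 8: 0.52 * 0.48 = 0.2496
  Item 9: 0.59 * 0.41 = 0.2419
  Item 10: 0.43 * 0.57 = 0.2451
Sum(p_i * q_i) = 0.2176 + 0.1659 + 0.24 + 0.1824 + 0.2491 + 0.1824 + 0.2244 + 0.2496 + 0.2419 + 0.2451 = 2.1984
KR-20 = (k/(k-1)) * (1 - Sum(p_i*q_i) / Var_total)
= (10/9) * (1 - 2.1984/5.68)
= 1.1111 * 0.613
KR-20 = 0.6811

0.6811


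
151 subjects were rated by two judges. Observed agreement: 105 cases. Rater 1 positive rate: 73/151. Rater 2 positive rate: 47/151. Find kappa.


P_o = 105/151 = 0.695364
P_e = (73*47 + 78*104) / 22801 = 0.50625
kappa = (P_o - P_e) / (1 - P_e)
kappa = (0.695364 - 0.50625) / (1 - 0.50625)
kappa = 0.383

0.383


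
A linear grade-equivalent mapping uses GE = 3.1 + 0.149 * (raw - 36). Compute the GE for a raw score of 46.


raw - median = 46 - 36 = 10
slope * diff = 0.149 * 10 = 1.49
GE = 3.1 + 1.49
GE = 4.59

4.59


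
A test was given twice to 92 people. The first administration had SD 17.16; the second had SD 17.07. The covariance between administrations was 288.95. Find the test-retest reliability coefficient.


r = cov(X,Y) / (SD_X * SD_Y)
r = 288.95 / (17.16 * 17.07)
r = 288.95 / 292.9212
r = 0.9864

0.9864


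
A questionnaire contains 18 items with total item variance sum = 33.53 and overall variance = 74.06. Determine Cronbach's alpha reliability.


alpha = (k/(k-1)) * (1 - sum(si^2)/s_total^2)
= (18/17) * (1 - 33.53/74.06)
alpha = 0.5795

0.5795


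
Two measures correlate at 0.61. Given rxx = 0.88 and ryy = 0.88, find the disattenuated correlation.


r_corrected = rxy / sqrt(rxx * ryy)
= 0.61 / sqrt(0.88 * 0.88)
= 0.61 / sqrt(0.7744)
= 0.61 / 0.88
r_corrected = 0.6932

0.6932


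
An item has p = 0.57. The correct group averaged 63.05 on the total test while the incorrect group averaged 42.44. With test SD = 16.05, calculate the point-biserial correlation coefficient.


q = 1 - p = 0.43
rpb = ((M1 - M0) / SD) * sqrt(p * q)
rpb = ((63.05 - 42.44) / 16.05) * sqrt(0.57 * 0.43)
rpb = 0.6357

0.6357


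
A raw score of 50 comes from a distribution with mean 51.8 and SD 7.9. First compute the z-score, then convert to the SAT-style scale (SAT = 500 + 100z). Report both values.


z = (X - mean) / SD = (50 - 51.8) / 7.9
z = -1.8 / 7.9
z = -0.2278
SAT-scale = SAT = 500 + 100z
Carry z at full precision (z = -1.8 / 7.9) into the conversion:
SAT-scale = 500 + 100 * (-1.8 / 7.9) = 500 + -180 / 7.9
SAT-scale = 500 + -22.7848
SAT-scale = 477.2152

477.2152


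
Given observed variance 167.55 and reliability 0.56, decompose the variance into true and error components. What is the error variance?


var_true = rxx * var_obs = 0.56 * 167.55 = 93.828
var_error = var_obs - var_true
var_error = 167.55 - 93.828
var_error = 73.722

73.722


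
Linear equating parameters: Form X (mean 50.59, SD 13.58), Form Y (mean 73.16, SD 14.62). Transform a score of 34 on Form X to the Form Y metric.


slope = SD_Y / SD_X = 14.62 / 13.58 ~ 1.0766
intercept = mean_Y - slope * mean_X = 73.16 - (14.62 / 13.58) * 50.59 ~ 18.6957
Y = slope * X + intercept. To avoid rounding drift from the rounded slope/intercept, evaluate the equivalent form Y = mean_Y + SD_Y * (X - mean_X) / SD_X at full precision:
Y = 73.16 + 14.62 * (34 - 50.59) / 13.58
Y = 73.16 - 14.62 * 16.59 / 13.58
Y = 73.16 - 242.5458 / 13.58
Y = 73.16 - 17.8605
Y = 55.2995

55.2995


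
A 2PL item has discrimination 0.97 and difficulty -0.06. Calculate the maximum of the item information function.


For 2PL, max info at theta = b = -0.06
I_max = a^2 / 4 = 0.97^2 / 4
= 0.9409 / 4
I_max = 0.2352

0.2352


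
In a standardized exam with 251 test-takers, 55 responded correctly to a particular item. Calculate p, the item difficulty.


Item difficulty p = number correct / total examinees
p = 55 / 251
p = 0.2191

0.2191


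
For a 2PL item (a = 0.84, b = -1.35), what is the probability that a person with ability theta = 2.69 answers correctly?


a*(theta - b) = 0.84 * (2.69 - -1.35) = 3.3936
exp(-3.3936) = 0.0336
P = 1 / (1 + 0.0336)
P = 0.9675

0.9675


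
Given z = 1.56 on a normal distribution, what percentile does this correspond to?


CDF(z) = 0.5 * (1 + erf(z/sqrt(2)))
erf(1.1031) = 0.8812
CDF = 0.9406
Percentile rank = 0.9406 * 100 = 94.06

94.06


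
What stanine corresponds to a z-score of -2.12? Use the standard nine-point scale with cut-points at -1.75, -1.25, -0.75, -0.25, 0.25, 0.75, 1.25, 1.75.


Stanine boundaries: [-1.75, -1.25, -0.75, -0.25, 0.25, 0.75, 1.25, 1.75]
z = -2.12
Check each boundary:
  z < -1.75
  z < -1.25
  z < -0.75
  z < -0.25
  z < 0.25
  z < 0.75
  z < 1.25
  z < 1.75
Highest qualifying boundary gives stanine = 1

1


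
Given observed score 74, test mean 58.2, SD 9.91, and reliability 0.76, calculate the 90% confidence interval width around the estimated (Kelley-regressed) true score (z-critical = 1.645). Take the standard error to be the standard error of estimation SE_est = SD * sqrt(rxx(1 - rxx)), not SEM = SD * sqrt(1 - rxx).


True score estimate = 0.76*74 + 0.24*58.2 = 70.208
SE_est = SD * sqrt(rxx * (1 - rxx)) = 9.91 * sqrt(0.76 * 0.24) = 9.91 * sqrt(0.1824) = 4.232394
CI = T_est +/- z * SE_est, so width = 2 * z * SE_est = 2 * 1.645 * 4.232394
Width = 13.9246

13.9246


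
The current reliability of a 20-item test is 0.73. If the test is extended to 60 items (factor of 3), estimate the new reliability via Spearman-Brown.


r_new = (n * rxx) / (1 + (n-1) * rxx)
r_new = (3 * 0.73) / (1 + 2 * 0.73)
r_new = 2.19 / 2.46
r_new = 0.8902

0.8902


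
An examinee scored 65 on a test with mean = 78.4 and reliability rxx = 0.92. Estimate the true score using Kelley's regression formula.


T_est = rxx * X + (1 - rxx) * mean
T_est = 0.92 * 65 + 0.08 * 78.4
T_est = 59.8 + 6.272
T_est = 66.072

66.072


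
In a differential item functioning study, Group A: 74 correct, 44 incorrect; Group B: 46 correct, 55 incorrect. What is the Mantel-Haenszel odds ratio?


Odds_A = 74/44 = 1.6818
Odds_B = 46/55 = 0.8364
OR = Odds_A / Odds_B = 1.6818 / 0.8364
Exactly, OR = (74 * 55) / (44 * 46) = 4070 / 2024
OR = 2.0109

2.0109


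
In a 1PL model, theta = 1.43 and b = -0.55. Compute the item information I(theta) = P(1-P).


P = 1/(1+exp(-(1.43--0.55))) = 0.8787
I = P*(1-P) = 0.8787 * 0.1213
I = 0.1066

0.1066


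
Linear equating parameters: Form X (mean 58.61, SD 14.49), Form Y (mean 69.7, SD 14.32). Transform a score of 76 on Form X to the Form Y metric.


slope = SD_Y / SD_X = 14.32 / 14.49 ~ 0.9883
intercept = mean_Y - slope * mean_X = 69.7 - (14.32 / 14.49) * 58.61 ~ 11.7776
Y = slope * X + intercept. To avoid rounding drift from the rounded slope/intercept, evaluate the equivalent form Y = mean_Y + SD_Y * (X - mean_X) / SD_X at full precision:
Y = 69.7 + 14.32 * (76 - 58.61) / 14.49
Y = 69.7 + 14.32 * 17.39 / 14.49
Y = 69.7 + 249.0248 / 14.49
Y = 69.7 + 17.186
Y = 86.886

86.886


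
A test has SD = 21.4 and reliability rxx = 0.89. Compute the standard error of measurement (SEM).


SEM = SD * sqrt(1 - rxx)
SEM = 21.4 * sqrt(1 - 0.89)
SEM = 21.4 * sqrt(0.11) = 21.4 * 0.331662
SEM = 7.0976

7.0976


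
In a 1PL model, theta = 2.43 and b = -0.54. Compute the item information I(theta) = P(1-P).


P = 1/(1+exp(-(2.43--0.54))) = 0.9512
I = P*(1-P) = 0.9512 * 0.0488
I = 0.0464

0.0464


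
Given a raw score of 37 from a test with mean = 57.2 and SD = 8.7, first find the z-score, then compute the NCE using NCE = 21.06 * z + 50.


z = (X - mean) / SD = (37 - 57.2) / 8.7
z = -20.2 / 8.7
z = -2.3218
NCE = NCE = 21.06z + 50
Carry z at full precision (z = -20.2 / 8.7) into the conversion:
NCE = 21.06 * (-20.2 / 8.7) + 50 = -425.412 / 8.7 + 50
NCE = -48.8979 + 50
NCE = 1.1021

1.1021


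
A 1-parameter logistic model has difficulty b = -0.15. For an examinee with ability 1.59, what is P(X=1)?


theta - b = 1.59 - -0.15 = 1.74
exp(-(theta - b)) = exp(-1.74) = 0.1755
P = 1 / (1 + 0.1755)
P = 0.8507

0.8507


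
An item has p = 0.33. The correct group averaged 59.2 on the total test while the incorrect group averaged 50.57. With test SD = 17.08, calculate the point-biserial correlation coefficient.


q = 1 - p = 0.67
rpb = ((M1 - M0) / SD) * sqrt(p * q)
rpb = ((59.2 - 50.57) / 17.08) * sqrt(0.33 * 0.67)
rpb = 0.2376

0.2376


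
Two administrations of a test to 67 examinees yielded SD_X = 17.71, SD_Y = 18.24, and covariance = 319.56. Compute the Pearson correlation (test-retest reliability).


r = cov(X,Y) / (SD_X * SD_Y)
r = 319.56 / (17.71 * 18.24)
r = 319.56 / 323.0304
r = 0.9893

0.9893


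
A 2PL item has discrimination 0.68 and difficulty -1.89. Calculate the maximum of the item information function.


For 2PL, max info at theta = b = -1.89
I_max = a^2 / 4 = 0.68^2 / 4
= 0.4624 / 4
I_max = 0.1156

0.1156


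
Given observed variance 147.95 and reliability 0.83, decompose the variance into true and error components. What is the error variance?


var_true = rxx * var_obs = 0.83 * 147.95 = 122.7985
var_error = var_obs - var_true
var_error = 147.95 - 122.7985
var_error = 25.1515

25.1515


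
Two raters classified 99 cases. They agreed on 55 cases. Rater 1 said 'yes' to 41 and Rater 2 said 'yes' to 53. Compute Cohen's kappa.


P_o = 55/99 = 0.555556
P_e = (41*53 + 58*46) / 9801 = 0.493929
kappa = (P_o - P_e) / (1 - P_e)
kappa = (0.555556 - 0.493929) / (1 - 0.493929)
kappa = 0.1218

0.1218


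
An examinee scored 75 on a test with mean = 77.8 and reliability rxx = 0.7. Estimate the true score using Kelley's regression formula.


T_est = rxx * X + (1 - rxx) * mean
T_est = 0.7 * 75 + 0.3 * 77.8
T_est = 52.5 + 23.34
T_est = 75.84

75.84


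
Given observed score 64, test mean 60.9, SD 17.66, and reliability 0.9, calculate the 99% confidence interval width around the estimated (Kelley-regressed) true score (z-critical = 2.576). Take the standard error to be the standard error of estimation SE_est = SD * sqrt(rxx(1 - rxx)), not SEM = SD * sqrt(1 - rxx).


True score estimate = 0.9*64 + 0.1*60.9 = 63.69
SE_est = SD * sqrt(rxx * (1 - rxx)) = 17.66 * sqrt(0.9 * 0.1) = 17.66 * sqrt(0.09) = 5.298
CI = T_est +/- z * SE_est, so width = 2 * z * SE_est = 2 * 2.576 * 5.298
Width = 27.2953

27.2953


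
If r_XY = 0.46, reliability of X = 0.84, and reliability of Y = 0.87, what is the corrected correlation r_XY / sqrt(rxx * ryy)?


r_corrected = rxy / sqrt(rxx * ryy)
= 0.46 / sqrt(0.84 * 0.87)
= 0.46 / sqrt(0.7308)
= 0.46 / 0.854868
r_corrected = 0.5381

0.5381


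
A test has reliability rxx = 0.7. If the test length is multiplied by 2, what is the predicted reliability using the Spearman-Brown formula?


r_new = (n * rxx) / (1 + (n-1) * rxx)
r_new = (2 * 0.7) / (1 + 1 * 0.7)
r_new = 1.4 / 1.7
r_new = 0.8235

0.8235


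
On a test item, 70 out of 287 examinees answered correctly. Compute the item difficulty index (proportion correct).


Item difficulty p = number correct / total examinees
p = 70 / 287
p = 0.2439

0.2439


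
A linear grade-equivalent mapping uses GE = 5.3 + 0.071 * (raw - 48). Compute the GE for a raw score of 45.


raw - median = 45 - 48 = -3
slope * diff = 0.071 * -3 = -0.213
GE = 5.3 + -0.213
GE = 5.087

5.087


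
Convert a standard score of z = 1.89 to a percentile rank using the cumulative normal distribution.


CDF(z) = 0.5 * (1 + erf(z/sqrt(2)))
erf(1.3364) = 0.9412
CDF = 0.9706
Percentile rank = 0.9706 * 100 = 97.06

97.06


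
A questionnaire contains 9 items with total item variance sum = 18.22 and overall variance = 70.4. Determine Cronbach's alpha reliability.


alpha = (k/(k-1)) * (1 - sum(si^2)/s_total^2)
= (9/8) * (1 - 18.22/70.4)
alpha = 0.8338

0.8338


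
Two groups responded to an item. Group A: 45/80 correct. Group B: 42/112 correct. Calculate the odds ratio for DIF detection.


Odds_A = 45/35 = 1.2857
Odds_B = 42/70 = 0.6
OR = Odds_A / Odds_B = 1.2857 / 0.6
Exactly, OR = (45 * 70) / (35 * 42) = 3150 / 1470
OR = 2.1429

2.1429


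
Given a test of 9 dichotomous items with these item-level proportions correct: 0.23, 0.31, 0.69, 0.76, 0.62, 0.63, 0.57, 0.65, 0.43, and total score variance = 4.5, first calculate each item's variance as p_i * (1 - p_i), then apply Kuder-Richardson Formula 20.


For each item, compute p_i * q_i:
  Item 1: 0.23 * 0.77 = 0.1771
  Item 2: 0.31 * 0.69 = 0.2139
  Item 3: 0.69 * 0.31 = 0.2139
  Item 4: 0.76 * 0.24 = 0.1824
  Item 5: 0.62 * 0.38 = 0.2356
  Item 6: 0.63 * 0.37 = 0.2331
  Item 7: 0.57 * 0.43 = 0.2451
  Item 8: 0.65 * 0.35 = 0.2275
  Item 9: 0.43 * 0.57 = 0.2451
Sum(p_i * q_i) = 0.1771 + 0.2139 + 0.2139 + 0.1824 + 0.2356 + 0.2331 + 0.2451 + 0.2275 + 0.2451 = 1.9737
KR-20 = (k/(k-1)) * (1 - Sum(p_i*q_i) / Var_total)
= (9/8) * (1 - 1.9737/4.5)
= 1.125 * 0.5614
KR-20 = 0.6316

0.6316


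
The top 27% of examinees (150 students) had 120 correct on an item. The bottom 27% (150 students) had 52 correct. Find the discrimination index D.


p_upper = 120/150 = 0.8
p_lower = 52/150 = 0.3467
D = 0.8 - 0.3467 = 0.4533

0.4533


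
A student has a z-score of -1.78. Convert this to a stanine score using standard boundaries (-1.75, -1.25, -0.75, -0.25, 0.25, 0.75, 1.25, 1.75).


Stanine boundaries: [-1.75, -1.25, -0.75, -0.25, 0.25, 0.75, 1.25, 1.75]
z = -1.78
Check each boundary:
  z < -1.75
  z < -1.25
  z < -0.75
  z < -0.25
  z < 0.25
  z < 0.75
  z < 1.25
  z < 1.75
Highest qualifying boundary gives stanine = 1

1


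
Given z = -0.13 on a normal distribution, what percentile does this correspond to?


CDF(z) = 0.5 * (1 + erf(z/sqrt(2)))
erf(-0.0919) = -0.1034
CDF = 0.4483
Percentile rank = 0.4483 * 100 = 44.83

44.83


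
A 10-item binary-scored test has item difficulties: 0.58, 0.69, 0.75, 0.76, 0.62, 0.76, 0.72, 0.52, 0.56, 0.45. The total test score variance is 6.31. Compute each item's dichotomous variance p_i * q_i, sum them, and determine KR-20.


For each item, compute p_i * q_i:
  Item 1: 0.58 * 0.42 = 0.2436
  Item 2: 0.69 * 0.31 = 0.2139
  Item 3: 0.75 * 0.25 = 0.1875
  Item 4: 0.76 * 0.24 = 0.1824
  Item 5: 0.62 * 0.38 = 0.2356
  Item 6: 0.76 * 0.24 = 0.1824
  Item 7: 0.72 * 0.28 = 0.2016
  Item 8: 0.52 * 0.48 = 0.2496
  Item 9: 0.56 * 0.44 = 0.2464
  Item 10: 0.45 * 0.55 = 0.2475
Sum(p_i * q_i) = 0.2436 + 0.2139 + 0.1875 + 0.1824 + 0.2356 + 0.1824 + 0.2016 + 0.2496 + 0.2464 + 0.2475 = 2.1905
KR-20 = (k/(k-1)) * (1 - Sum(p_i*q_i) / Var_total)
= (10/9) * (1 - 2.1905/6.31)
= 1.1111 * 0.6529
KR-20 = 0.7254

0.7254


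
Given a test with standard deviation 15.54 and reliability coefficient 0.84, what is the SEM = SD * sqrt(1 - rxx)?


SEM = SD * sqrt(1 - rxx)
SEM = 15.54 * sqrt(1 - 0.84)
SEM = 15.54 * sqrt(0.16) = 15.54 * 0.4
SEM = 6.216

6.216


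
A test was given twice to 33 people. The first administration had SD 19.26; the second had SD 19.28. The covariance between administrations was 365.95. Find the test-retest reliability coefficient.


r = cov(X,Y) / (SD_X * SD_Y)
r = 365.95 / (19.26 * 19.28)
r = 365.95 / 371.3328
r = 0.9855

0.9855


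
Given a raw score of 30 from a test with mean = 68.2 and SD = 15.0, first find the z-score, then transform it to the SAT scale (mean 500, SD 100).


z = (X - mean) / SD = (30 - 68.2) / 15.0
z = -38.2 / 15.0
z = -2.5467
SAT-scale = SAT = 500 + 100z
Carry z at full precision (z = -38.2 / 15.0) into the conversion:
SAT-scale = 500 + 100 * (-38.2 / 15.0) = 500 + -3820 / 15.0
SAT-scale = 500 + -254.6667
SAT-scale = 245.3333

245.3333


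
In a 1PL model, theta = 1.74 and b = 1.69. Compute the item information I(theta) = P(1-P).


P = 1/(1+exp(-(1.74-1.69))) = 0.5125
I = P*(1-P) = 0.5125 * 0.4875
I = 0.2498

0.2498


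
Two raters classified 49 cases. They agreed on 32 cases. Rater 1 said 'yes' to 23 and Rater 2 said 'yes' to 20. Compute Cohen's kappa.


P_o = 32/49 = 0.653061
P_e = (23*20 + 26*29) / 2401 = 0.505623
kappa = (P_o - P_e) / (1 - P_e)
kappa = (0.653061 - 0.505623) / (1 - 0.505623)
kappa = 0.2982

0.2982


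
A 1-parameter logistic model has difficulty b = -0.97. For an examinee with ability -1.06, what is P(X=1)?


theta - b = -1.06 - -0.97 = -0.09
exp(-(theta - b)) = exp(0.09) = 1.0942
P = 1 / (1 + 1.0942)
P = 0.4775

0.4775


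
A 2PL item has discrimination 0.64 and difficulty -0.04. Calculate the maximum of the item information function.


For 2PL, max info at theta = b = -0.04
I_max = a^2 / 4 = 0.64^2 / 4
= 0.4096 / 4
I_max = 0.1024

0.1024


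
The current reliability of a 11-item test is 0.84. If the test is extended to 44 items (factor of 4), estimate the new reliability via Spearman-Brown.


r_new = (n * rxx) / (1 + (n-1) * rxx)
r_new = (4 * 0.84) / (1 + 3 * 0.84)
r_new = 3.36 / 3.52
r_new = 0.9545

0.9545


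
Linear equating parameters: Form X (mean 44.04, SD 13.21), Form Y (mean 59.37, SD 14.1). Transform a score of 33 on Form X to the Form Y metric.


slope = SD_Y / SD_X = 14.1 / 13.21 ~ 1.0674
intercept = mean_Y - slope * mean_X = 59.37 - (14.1 / 13.21) * 44.04 ~ 12.3629
Y = slope * X + intercept. To avoid rounding drift from the rounded slope/intercept, evaluate the equivalent form Y = mean_Y + SD_Y * (X - mean_X) / SD_X at full precision:
Y = 59.37 + 14.1 * (33 - 44.04) / 13.21
Y = 59.37 - 14.1 * 11.04 / 13.21
Y = 59.37 - 155.664 / 13.21
Y = 59.37 - 11.7838
Y = 47.5862

47.5862


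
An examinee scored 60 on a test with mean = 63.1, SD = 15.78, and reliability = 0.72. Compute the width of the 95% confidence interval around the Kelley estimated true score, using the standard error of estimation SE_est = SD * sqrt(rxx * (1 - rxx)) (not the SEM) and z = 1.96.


True score estimate = 0.72*60 + 0.28*63.1 = 60.868
SE_est = SD * sqrt(rxx * (1 - rxx)) = 15.78 * sqrt(0.72 * 0.28) = 15.78 * sqrt(0.2016) = 7.085202
CI = T_est +/- z * SE_est, so width = 2 * z * SE_est = 2 * 1.96 * 7.085202
Width = 27.774

27.774


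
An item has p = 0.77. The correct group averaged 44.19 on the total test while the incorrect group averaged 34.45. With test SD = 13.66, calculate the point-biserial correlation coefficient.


q = 1 - p = 0.23
rpb = ((M1 - M0) / SD) * sqrt(p * q)
rpb = ((44.19 - 34.45) / 13.66) * sqrt(0.77 * 0.23)
rpb = 0.3001

0.3001


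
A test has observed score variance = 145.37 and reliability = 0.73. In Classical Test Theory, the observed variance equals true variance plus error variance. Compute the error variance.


var_true = rxx * var_obs = 0.73 * 145.37 = 106.1201
var_error = var_obs - var_true
var_error = 145.37 - 106.1201
var_error = 39.2499

39.2499


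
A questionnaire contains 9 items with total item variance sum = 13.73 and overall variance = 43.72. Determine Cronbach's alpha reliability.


alpha = (k/(k-1)) * (1 - sum(si^2)/s_total^2)
= (9/8) * (1 - 13.73/43.72)
alpha = 0.7717

0.7717


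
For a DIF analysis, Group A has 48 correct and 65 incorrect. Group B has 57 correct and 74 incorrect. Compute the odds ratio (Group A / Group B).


Odds_A = 48/65 = 0.7385
Odds_B = 57/74 = 0.7703
OR = Odds_A / Odds_B = 0.7385 / 0.7703
Exactly, OR = (48 * 74) / (65 * 57) = 3552 / 3705
OR = 0.9587

0.9587


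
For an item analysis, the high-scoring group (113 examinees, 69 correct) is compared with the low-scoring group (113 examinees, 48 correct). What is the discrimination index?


p_upper = 69/113 = 0.6106
p_lower = 48/113 = 0.4248
D = 0.6106 - 0.4248 = 0.1858

0.1858


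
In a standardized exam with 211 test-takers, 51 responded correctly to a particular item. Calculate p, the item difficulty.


Item difficulty p = number correct / total examinees
p = 51 / 211
p = 0.2417

0.2417


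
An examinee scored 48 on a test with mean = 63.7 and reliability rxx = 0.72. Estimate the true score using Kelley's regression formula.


T_est = rxx * X + (1 - rxx) * mean
T_est = 0.72 * 48 + 0.28 * 63.7
T_est = 34.56 + 17.836
T_est = 52.396

52.396


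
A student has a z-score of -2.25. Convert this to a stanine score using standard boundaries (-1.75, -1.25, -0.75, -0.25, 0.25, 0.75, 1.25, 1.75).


Stanine boundaries: [-1.75, -1.25, -0.75, -0.25, 0.25, 0.75, 1.25, 1.75]
z = -2.25
Check each boundary:
  z < -1.75
  z < -1.25
  z < -0.75
  z < -0.25
  z < 0.25
  z < 0.75
  z < 1.25
  z < 1.75
Highest qualifying boundary gives stanine = 1

1


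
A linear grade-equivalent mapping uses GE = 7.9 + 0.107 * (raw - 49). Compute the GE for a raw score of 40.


raw - median = 40 - 49 = -9
slope * diff = 0.107 * -9 = -0.963
GE = 7.9 + -0.963
GE = 6.937

6.937


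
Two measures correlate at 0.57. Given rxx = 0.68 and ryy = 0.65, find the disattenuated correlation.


r_corrected = rxy / sqrt(rxx * ryy)
= 0.57 / sqrt(0.68 * 0.65)
= 0.57 / sqrt(0.442)
= 0.57 / 0.664831
r_corrected = 0.8574

0.8574


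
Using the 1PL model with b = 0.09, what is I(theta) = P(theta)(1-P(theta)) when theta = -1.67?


P = 1/(1+exp(-(-1.67-0.09))) = 0.1468
I = P*(1-P) = 0.1468 * 0.8532
I = 0.1252

0.1252


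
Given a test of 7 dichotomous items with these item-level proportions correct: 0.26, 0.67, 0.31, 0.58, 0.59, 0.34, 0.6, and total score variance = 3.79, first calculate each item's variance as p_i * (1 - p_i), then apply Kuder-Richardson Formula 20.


For each item, compute p_i * q_i:
  Item 1: 0.26 * 0.74 = 0.1924
  Item 2: 0.67 * 0.33 = 0.2211
  Item 3: 0.31 * 0.69 = 0.2139
  Item 4: 0.58 * 0.42 = 0.2436
  Item 5: 0.59 * 0.41 = 0.2419
  Item 6: 0.34 * 0.66 = 0.2244
  Item 7: 0.6 * 0.4 = 0.24
Sum(p_i * q_i) = 0.1924 + 0.2211 + 0.2139 + 0.2436 + 0.2419 + 0.2244 + 0.24 = 1.5773
KR-20 = (k/(k-1)) * (1 - Sum(p_i*q_i) / Var_total)
= (7/6) * (1 - 1.5773/3.79)
= 1.1667 * 0.5838
KR-20 = 0.6811

0.6811


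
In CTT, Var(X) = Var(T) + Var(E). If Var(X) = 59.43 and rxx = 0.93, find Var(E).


var_true = rxx * var_obs = 0.93 * 59.43 = 55.2699
var_error = var_obs - var_true
var_error = 59.43 - 55.2699
var_error = 4.1601

4.1601


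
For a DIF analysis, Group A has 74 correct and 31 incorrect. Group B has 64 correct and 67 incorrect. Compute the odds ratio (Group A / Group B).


Odds_A = 74/31 = 2.3871
Odds_B = 64/67 = 0.9552
OR = Odds_A / Odds_B = 2.3871 / 0.9552
Exactly, OR = (74 * 67) / (31 * 64) = 4958 / 1984
OR = 2.499

2.499


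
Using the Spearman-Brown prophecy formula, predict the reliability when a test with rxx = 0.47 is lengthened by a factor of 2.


r_new = (n * rxx) / (1 + (n-1) * rxx)
r_new = (2 * 0.47) / (1 + 1 * 0.47)
r_new = 0.94 / 1.47
r_new = 0.6395

0.6395


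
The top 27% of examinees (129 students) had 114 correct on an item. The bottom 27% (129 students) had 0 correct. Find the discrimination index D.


p_upper = 114/129 = 0.8837
p_lower = 0/129 = 0.0
D = 0.8837 - 0.0 = 0.8837

0.8837


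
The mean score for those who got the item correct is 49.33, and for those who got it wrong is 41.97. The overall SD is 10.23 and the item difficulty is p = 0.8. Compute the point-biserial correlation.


q = 1 - p = 0.2
rpb = ((M1 - M0) / SD) * sqrt(p * q)
rpb = ((49.33 - 41.97) / 10.23) * sqrt(0.8 * 0.2)
rpb = 0.2878

0.2878


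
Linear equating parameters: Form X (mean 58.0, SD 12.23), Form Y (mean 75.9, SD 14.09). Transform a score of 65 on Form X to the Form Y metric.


slope = SD_Y / SD_X = 14.09 / 12.23 ~ 1.1521
intercept = mean_Y - slope * mean_X = 75.9 - (14.09 / 12.23) * 58.0 ~ 9.0791
Y = slope * X + intercept. To avoid rounding drift from the rounded slope/intercept, evaluate the equivalent form Y = mean_Y + SD_Y * (X - mean_X) / SD_X at full precision:
Y = 75.9 + 14.09 * (65 - 58.0) / 12.23
Y = 75.9 + 14.09 * 7.0 / 12.23
Y = 75.9 + 98.63 / 12.23
Y = 75.9 + 8.0646
Y = 83.9646

83.9646


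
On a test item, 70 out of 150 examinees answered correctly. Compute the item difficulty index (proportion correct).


Item difficulty p = number correct / total examinees
p = 70 / 150
p = 0.4667

0.4667


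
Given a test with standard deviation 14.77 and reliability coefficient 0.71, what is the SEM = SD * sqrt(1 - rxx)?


SEM = SD * sqrt(1 - rxx)
SEM = 14.77 * sqrt(1 - 0.71)
SEM = 14.77 * sqrt(0.29) = 14.77 * 0.538516
SEM = 7.9539

7.9539


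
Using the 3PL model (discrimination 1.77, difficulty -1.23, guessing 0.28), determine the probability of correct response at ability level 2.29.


logit = 1.77*(2.29 - -1.23) = 6.2304
P* = 1/(1 + exp(-6.2304)) = 0.998
P = 0.28 + (1 - 0.28) * 0.998
P = 0.9986

0.9986


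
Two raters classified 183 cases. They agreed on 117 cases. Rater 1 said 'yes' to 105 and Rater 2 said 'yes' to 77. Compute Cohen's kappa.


P_o = 117/183 = 0.639344
P_e = (105*77 + 78*106) / 33489 = 0.48831
kappa = (P_o - P_e) / (1 - P_e)
kappa = (0.639344 - 0.48831) / (1 - 0.48831)
kappa = 0.2952

0.2952


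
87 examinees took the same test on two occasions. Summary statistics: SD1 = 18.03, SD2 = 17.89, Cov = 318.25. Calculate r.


r = cov(X,Y) / (SD_X * SD_Y)
r = 318.25 / (18.03 * 17.89)
r = 318.25 / 322.5567
r = 0.9866

0.9866


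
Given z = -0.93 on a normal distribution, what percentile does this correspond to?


CDF(z) = 0.5 * (1 + erf(z/sqrt(2)))
erf(-0.6576) = -0.6476
CDF = 0.1762
Percentile rank = 0.1762 * 100 = 17.62

17.62


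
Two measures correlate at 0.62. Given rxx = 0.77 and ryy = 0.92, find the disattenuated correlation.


r_corrected = rxy / sqrt(rxx * ryy)
= 0.62 / sqrt(0.77 * 0.92)
= 0.62 / sqrt(0.7084)
= 0.62 / 0.841665
r_corrected = 0.7366

0.7366


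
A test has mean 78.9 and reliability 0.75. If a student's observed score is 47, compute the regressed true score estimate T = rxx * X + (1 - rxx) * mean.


T_est = rxx * X + (1 - rxx) * mean
T_est = 0.75 * 47 + 0.25 * 78.9
T_est = 35.25 + 19.725
T_est = 54.975

54.975


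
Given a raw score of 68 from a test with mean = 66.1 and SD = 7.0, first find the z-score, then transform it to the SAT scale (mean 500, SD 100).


z = (X - mean) / SD = (68 - 66.1) / 7.0
z = 1.9 / 7.0
z = 0.2714
SAT-scale = SAT = 500 + 100z
Carry z at full precision (z = 1.9 / 7.0) into the conversion:
SAT-scale = 500 + 100 * (1.9 / 7.0) = 500 + 190 / 7.0
SAT-scale = 500 + 27.1429
SAT-scale = 527.1429

527.1429


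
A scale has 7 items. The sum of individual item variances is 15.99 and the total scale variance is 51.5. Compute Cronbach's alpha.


alpha = (k/(k-1)) * (1 - sum(si^2)/s_total^2)
= (7/6) * (1 - 15.99/51.5)
alpha = 0.8044

0.8044


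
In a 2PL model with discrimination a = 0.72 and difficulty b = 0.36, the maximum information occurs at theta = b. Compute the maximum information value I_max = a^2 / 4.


For 2PL, max info at theta = b = 0.36
I_max = a^2 / 4 = 0.72^2 / 4
= 0.5184 / 4
I_max = 0.1296

0.1296


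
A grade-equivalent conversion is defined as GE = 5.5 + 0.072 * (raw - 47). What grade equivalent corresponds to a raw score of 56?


raw - median = 56 - 47 = 9
slope * diff = 0.072 * 9 = 0.648
GE = 5.5 + 0.648
GE = 6.148

6.148


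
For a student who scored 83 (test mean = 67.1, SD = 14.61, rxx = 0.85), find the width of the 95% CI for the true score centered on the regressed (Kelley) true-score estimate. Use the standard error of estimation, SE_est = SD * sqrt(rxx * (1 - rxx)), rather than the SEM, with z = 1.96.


True score estimate = 0.85*83 + 0.15*67.1 = 80.615
SE_est = SD * sqrt(rxx * (1 - rxx)) = 14.61 * sqrt(0.85 * 0.15) = 14.61 * sqrt(0.1275) = 5.216813
CI = T_est +/- z * SE_est, so width = 2 * z * SE_est = 2 * 1.96 * 5.216813
Width = 20.4499

20.4499


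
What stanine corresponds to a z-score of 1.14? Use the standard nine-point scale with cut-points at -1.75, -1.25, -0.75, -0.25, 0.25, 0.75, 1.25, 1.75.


Stanine boundaries: [-1.75, -1.25, -0.75, -0.25, 0.25, 0.75, 1.25, 1.75]
z = 1.14
Check each boundary:
  z >= -1.75 -> could be stanine 2
  z >= -1.25 -> could be stanine 3
  z >= -0.75 -> could be stanine 4
  z >= -0.25 -> could be stanine 5
  z >= 0.25 -> could be stanine 6
  z >= 0.75 -> could be stanine 7
  z < 1.25
  z < 1.75
Highest qualifying boundary gives stanine = 7

7


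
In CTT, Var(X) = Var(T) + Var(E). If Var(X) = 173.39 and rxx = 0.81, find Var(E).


var_true = rxx * var_obs = 0.81 * 173.39 = 140.4459
var_error = var_obs - var_true
var_error = 173.39 - 140.4459
var_error = 32.9441

32.9441


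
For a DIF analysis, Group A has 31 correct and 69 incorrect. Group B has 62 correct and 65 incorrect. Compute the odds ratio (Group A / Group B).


Odds_A = 31/69 = 0.4493
Odds_B = 62/65 = 0.9538
OR = Odds_A / Odds_B = 0.4493 / 0.9538
Exactly, OR = (31 * 65) / (69 * 62) = 2015 / 4278
OR = 0.471

0.471


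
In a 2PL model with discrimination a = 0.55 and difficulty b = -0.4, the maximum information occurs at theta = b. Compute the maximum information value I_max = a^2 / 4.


For 2PL, max info at theta = b = -0.4
I_max = a^2 / 4 = 0.55^2 / 4
= 0.3025 / 4
I_max = 0.0756

0.0756


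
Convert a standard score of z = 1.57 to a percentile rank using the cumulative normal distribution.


CDF(z) = 0.5 * (1 + erf(z/sqrt(2)))
erf(1.1102) = 0.8836
CDF = 0.9418
Percentile rank = 0.9418 * 100 = 94.18

94.18


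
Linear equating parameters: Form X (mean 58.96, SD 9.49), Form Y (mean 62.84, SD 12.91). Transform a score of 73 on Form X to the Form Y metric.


slope = SD_Y / SD_X = 12.91 / 9.49 ~ 1.3604
intercept = mean_Y - slope * mean_X = 62.84 - (12.91 / 9.49) * 58.96 ~ -17.368
Y = slope * X + intercept. To avoid rounding drift from the rounded slope/intercept, evaluate the equivalent form Y = mean_Y + SD_Y * (X - mean_X) / SD_X at full precision:
Y = 62.84 + 12.91 * (73 - 58.96) / 9.49
Y = 62.84 + 12.91 * 14.04 / 9.49
Y = 62.84 + 181.2564 / 9.49
Y = 62.84 + 19.0997
Y = 81.9397

81.9397


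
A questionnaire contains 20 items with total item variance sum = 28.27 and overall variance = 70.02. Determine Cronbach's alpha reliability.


alpha = (k/(k-1)) * (1 - sum(si^2)/s_total^2)
= (20/19) * (1 - 28.27/70.02)
alpha = 0.6276

0.6276


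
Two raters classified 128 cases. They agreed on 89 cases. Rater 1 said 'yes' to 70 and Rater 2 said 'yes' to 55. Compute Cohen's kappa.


P_o = 89/128 = 0.695312
P_e = (70*55 + 58*73) / 16384 = 0.493408
kappa = (P_o - P_e) / (1 - P_e)
kappa = (0.695312 - 0.493408) / (1 - 0.493408)
kappa = 0.3986

0.3986


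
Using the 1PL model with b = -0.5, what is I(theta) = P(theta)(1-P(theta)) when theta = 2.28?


P = 1/(1+exp(-(2.28--0.5))) = 0.9416
I = P*(1-P) = 0.9416 * 0.0584
I = 0.055

0.055


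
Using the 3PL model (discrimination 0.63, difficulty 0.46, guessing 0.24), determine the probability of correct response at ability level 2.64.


logit = 0.63*(2.64 - 0.46) = 1.3734
P* = 1/(1 + exp(-1.3734)) = 0.7979
P = 0.24 + (1 - 0.24) * 0.7979
P = 0.8464

0.8464


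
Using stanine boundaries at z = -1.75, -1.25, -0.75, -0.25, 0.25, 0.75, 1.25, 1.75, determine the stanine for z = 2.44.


Stanine boundaries: [-1.75, -1.25, -0.75, -0.25, 0.25, 0.75, 1.25, 1.75]
z = 2.44
Check each boundary:
  z >= -1.75 -> could be stanine 2
  z >= -1.25 -> could be stanine 3
  z >= -0.75 -> could be stanine 4
  z >= -0.25 -> could be stanine 5
  z >= 0.25 -> could be stanine 6
  z >= 0.75 -> could be stanine 7
  z >= 1.25 -> could be stanine 8
  z >= 1.75 -> could be stanine 9
Highest qualifying boundary gives stanine = 9

9


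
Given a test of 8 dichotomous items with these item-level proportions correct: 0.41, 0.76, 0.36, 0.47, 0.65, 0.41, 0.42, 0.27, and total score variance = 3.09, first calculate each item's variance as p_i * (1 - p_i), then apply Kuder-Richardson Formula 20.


For each item, compute p_i * q_i:
  Item 1: 0.41 * 0.59 = 0.2419
  Item 2: 0.76 * 0.24 = 0.1824
  Item 3: 0.36 * 0.64 = 0.2304
  Item 4: 0.47 * 0.53 = 0.2491
  Item 5: 0.65 * 0.35 = 0.2275
  Item 6: 0.41 * 0.59 = 0.2419
  Item 7: 0.42 * 0.58 = 0.2436
  Item 8: 0.27 * 0.73 = 0.1971
Sum(p_i * q_i) = 0.2419 + 0.1824 + 0.2304 + 0.2491 + 0.2275 + 0.2419 + 0.2436 + 0.1971 = 1.8139
KR-20 = (k/(k-1)) * (1 - Sum(p_i*q_i) / Var_total)
= (8/7) * (1 - 1.8139/3.09)
= 1.1429 * 0.413
KR-20 = 0.472

0.472
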